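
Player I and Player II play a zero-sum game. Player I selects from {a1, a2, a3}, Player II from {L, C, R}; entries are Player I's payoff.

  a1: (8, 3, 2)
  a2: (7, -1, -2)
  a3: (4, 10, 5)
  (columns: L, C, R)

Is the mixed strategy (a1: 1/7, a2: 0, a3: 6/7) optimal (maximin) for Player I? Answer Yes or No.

Against L this mix gives (1/7)·8 + (6/7)·4 = 32/7.
Against C this mix gives (1/7)·3 + (6/7)·10 = 9.
Against R this mix gives (1/7)·2 + (6/7)·5 = 32/7.
All of Player II's active replies (L, R) yield 32/7, and no column does worse for Player I. The mix makes Player II indifferent and guarantees 32/7, so it is optimal.

Yes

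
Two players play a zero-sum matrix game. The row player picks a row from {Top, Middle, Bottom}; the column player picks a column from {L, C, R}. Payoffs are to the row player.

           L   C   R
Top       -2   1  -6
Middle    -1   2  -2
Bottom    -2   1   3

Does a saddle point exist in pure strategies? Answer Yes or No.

No

Row minima: Top → -6, Middle → -2, Bottom → -2; maximin = -2.
Column maxima: L → -1, C → 2, R → 3; minimax = -1.
-2 ≠ -1, so no pure-strategy equilibrium exists.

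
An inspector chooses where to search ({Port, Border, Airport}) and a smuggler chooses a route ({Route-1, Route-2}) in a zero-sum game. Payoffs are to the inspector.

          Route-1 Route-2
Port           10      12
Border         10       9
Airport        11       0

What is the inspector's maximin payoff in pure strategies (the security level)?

10

Row minima: Port → 10, Border → 9, Airport → 0.
The best of these is 10.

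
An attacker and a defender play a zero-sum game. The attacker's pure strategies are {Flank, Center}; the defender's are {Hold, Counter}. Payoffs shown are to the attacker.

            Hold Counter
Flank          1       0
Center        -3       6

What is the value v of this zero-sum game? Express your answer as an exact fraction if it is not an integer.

3/5

Row minima: Flank → 0, Center → -3; maximin = 0.
Column maxima: Hold → 1, Counter → 6; minimax = 1.
0 ≠ 1, so there is no saddle point; optimal play is mixed.
Let the attacker play Flank with probability p. Expected payoff against Hold: 1p + (-3)(1−p) = 4p − 3; against Counter: 0p + 6(1−p) = −6p + 6.
Setting these equal: 4p − 3 = −6p + 6 ⇒ 10p = 9 ⇒ p = 9/10, and the value is (4)·(9/10) − 3 = 3/5.
For the defender: with q = P(Hold), equating Flank's and Center's payoffs gives q = −9q + 6 ⇒ q = 3/5.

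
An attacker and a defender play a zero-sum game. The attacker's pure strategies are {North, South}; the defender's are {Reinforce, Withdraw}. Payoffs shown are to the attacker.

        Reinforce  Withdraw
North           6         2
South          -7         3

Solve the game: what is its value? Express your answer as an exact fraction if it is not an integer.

Row minima: North → 2, South → -7; maximin = 2.
Column maxima: Reinforce → 6, Withdraw → 3; minimax = 3.
2 ≠ 3, so there is no saddle point; optimal play is mixed.
Let the attacker play North with probability p. Expected payoff against Reinforce: 6p + (-7)(1−p) = 13p − 7; against Withdraw: 2p + 3(1−p) = −p + 3.
Setting these equal: 13p − 7 = −p + 3 ⇒ 14p = 10 ⇒ p = 5/7, and the value is (13)·(5/7) − 7 = 16/7.
For the defender: with q = P(Reinforce), equating North's and South's payoffs gives 4q + 2 = −10q + 3 ⇒ q = 1/14.

16/7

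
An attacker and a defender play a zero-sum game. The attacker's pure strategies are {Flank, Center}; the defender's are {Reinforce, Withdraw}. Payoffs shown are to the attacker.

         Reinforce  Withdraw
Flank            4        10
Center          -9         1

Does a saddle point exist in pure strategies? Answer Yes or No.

Yes

Row minima: Flank → 4, Center → -9; maximin = 4.
Column maxima: Reinforce → 4, Withdraw → 10; minimax = 4.
maximin = minimax = 4, so a saddle point exists.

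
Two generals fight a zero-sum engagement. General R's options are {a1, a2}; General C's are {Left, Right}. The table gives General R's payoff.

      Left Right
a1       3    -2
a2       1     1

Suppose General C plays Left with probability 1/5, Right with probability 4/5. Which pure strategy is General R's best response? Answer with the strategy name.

a2

Expected payoff of a1: (1/5)·3 + (4/5)·(-2) = -1.
Expected payoff of a2: (1/5)·1 + (4/5)·1 = 1.
The largest is 1, so General R's best response is a2.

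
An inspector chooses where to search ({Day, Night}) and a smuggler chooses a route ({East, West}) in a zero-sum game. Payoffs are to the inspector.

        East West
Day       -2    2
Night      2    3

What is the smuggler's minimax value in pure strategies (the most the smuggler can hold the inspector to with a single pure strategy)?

Column maxima: East → 2, West → 3.
The smallest of these is 2.

2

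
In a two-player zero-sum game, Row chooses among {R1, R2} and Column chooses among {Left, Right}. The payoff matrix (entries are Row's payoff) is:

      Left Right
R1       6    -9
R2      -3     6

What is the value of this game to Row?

3/8

Row minima: R1 → -9, R2 → -3; maximin = -3.
Column maxima: Left → 6, Right → 6; minimax = 6.
-3 ≠ 6, so there is no saddle point; optimal play is mixed.
Let Row play R1 with probability p. Expected payoff against Left: 6p + (-3)(1−p) = 9p − 3; against Right: (-9)p + 6(1−p) = −15p + 6.
Setting these equal: 9p − 3 = −15p + 6 ⇒ 24p = 9 ⇒ p = 3/8, and the value is (9)·(3/8) − 3 = 3/8.
For Column: with q = P(Left), equating R1's and R2's payoffs gives 15q − 9 = −9q + 6 ⇒ q = 5/8.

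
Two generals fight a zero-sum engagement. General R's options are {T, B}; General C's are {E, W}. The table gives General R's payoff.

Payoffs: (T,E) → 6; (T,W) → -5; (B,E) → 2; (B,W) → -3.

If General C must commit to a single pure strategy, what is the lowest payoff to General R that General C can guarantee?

Column maxima: E → 6, W → -3.
The smallest of these is -3.

-3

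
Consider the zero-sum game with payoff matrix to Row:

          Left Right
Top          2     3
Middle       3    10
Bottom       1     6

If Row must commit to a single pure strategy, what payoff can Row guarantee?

Row minima: Top → 2, Middle → 3, Bottom → 1.
The best of these is 3.

3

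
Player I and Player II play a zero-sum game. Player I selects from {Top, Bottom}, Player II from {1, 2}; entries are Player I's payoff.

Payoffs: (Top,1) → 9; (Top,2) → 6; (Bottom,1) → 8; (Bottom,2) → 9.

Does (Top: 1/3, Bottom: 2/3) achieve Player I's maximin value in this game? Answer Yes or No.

Against 1 this mix gives (1/3)·9 + (2/3)·8 = 25/3.
Against 2 this mix gives (1/3)·6 + (2/3)·9 = 8.
Player II will play 2, holding Player I to 8. Shifting weight toward the row that does better against 2 would raise this floor (the equalizing mix achieves 33/4 against both 2 and 1), so the proposed strategy is not optimal.

No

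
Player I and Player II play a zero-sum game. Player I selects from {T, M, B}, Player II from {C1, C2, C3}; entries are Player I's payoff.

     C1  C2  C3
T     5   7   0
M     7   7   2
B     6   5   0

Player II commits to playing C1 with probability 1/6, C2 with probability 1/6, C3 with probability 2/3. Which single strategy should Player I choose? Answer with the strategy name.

Expected payoff of T: (1/6)·5 + (1/6)·7 + (2/3)·0 = 2.
Expected payoff of M: (1/6)·7 + (1/6)·7 + (2/3)·2 = 11/3.
Expected payoff of B: (1/6)·6 + (1/6)·5 + (2/3)·0 = 11/6.
The largest is 11/3, so Player I's best response is M.

M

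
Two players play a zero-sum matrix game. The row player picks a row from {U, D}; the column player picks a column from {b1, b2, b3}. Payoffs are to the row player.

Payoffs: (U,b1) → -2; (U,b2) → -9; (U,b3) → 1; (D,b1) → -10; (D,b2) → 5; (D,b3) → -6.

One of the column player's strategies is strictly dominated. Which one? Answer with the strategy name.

b3

b1 holds the row player's payoff strictly below b3 in every row: -2 < 1, -10 < -6.
So b3 is strictly dominated for the column player.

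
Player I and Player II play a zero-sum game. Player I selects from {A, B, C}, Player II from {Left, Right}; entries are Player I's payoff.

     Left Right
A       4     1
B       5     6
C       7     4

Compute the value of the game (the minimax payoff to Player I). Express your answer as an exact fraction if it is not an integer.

11/2

Row minima: A → 1, B → 5, C → 4; maximin = 5.
Column maxima: Left → 7, Right → 6; minimax = 6.
5 ≠ 6, so there is no saddle point; optimal play is mixed.
A is strictly dominated by B, so Player I never plays it.
On the remaining 2×2 (B, C vs Left, Right):
Let Player I play B with probability p. Expected payoff against Left: 5p + 7(1−p) = −2p + 7; against Right: 6p + 4(1−p) = 2p + 4.
Setting these equal: −2p + 7 = 2p + 4 ⇒ −4p = -3 ⇒ p = 3/4, and the value is (-2)·(3/4) + 7 = 11/2.
For Player II: with q = P(Left), equating B's and C's payoffs gives −q + 6 = 3q + 4 ⇒ q = 1/2.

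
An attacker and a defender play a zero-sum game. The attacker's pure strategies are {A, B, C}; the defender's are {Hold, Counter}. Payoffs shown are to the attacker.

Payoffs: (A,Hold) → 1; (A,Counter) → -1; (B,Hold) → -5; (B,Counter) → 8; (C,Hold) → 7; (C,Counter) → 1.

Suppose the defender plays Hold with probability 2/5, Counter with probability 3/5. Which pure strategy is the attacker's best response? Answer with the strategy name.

Expected payoff of A: (2/5)·1 + (3/5)·(-1) = -1/5.
Expected payoff of B: (2/5)·(-5) + (3/5)·8 = 14/5.
Expected payoff of C: (2/5)·7 + (3/5)·1 = 17/5.
The largest is 17/5, so the attacker's best response is C.

C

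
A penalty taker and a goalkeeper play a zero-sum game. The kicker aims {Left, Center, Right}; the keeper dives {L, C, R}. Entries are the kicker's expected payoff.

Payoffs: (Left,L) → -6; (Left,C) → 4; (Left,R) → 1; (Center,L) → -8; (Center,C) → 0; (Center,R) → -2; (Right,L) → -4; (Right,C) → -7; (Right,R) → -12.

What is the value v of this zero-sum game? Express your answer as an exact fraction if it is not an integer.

Row minima: Left → -6, Center → -8, Right → -12; maximin = -6.
Column maxima: L → -4, C → 4, R → 1; minimax = -4.
-6 ≠ -4, so there is no saddle point; optimal play is mixed.
Center is strictly dominated by Left, so the kicker never plays it.
C is strictly dominated by R (it gives the kicker strictly more in every row), so the keeper never plays it.
On the remaining 2×2 (Left, Right vs L, R):
Let the kicker play Left with probability p. Expected payoff against L: (-6)p + (-4)(1−p) = −2p − 4; against R: 1p + (-12)(1−p) = 13p − 12.
Setting these equal: −2p − 4 = 13p − 12 ⇒ −15p = -8 ⇒ p = 8/15, and the value is (-2)·(8/15) − 4 = -76/15.
For the keeper: with q = P(L), equating Left's and Right's payoffs gives −7q + 1 = 8q − 12 ⇒ q = 13/15.

-76/15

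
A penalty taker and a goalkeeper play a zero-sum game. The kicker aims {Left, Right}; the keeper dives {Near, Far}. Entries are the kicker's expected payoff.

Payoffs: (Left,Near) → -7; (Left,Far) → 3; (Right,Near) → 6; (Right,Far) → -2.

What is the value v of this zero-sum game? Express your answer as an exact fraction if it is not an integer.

Row minima: Left → -7, Right → -2; maximin = -2.
Column maxima: Near → 6, Far → 3; minimax = 3.
-2 ≠ 3, so there is no saddle point; optimal play is mixed.
Let the kicker play Left with probability p. Expected payoff against Near: (-7)p + 6(1−p) = −13p + 6; against Far: 3p + (-2)(1−p) = 5p − 2.
Setting these equal: −13p + 6 = 5p − 2 ⇒ −18p = -8 ⇒ p = 4/9, and the value is (-13)·(4/9) + 6 = 2/9.
For the keeper: with q = P(Near), equating Left's and Right's payoffs gives −10q + 3 = 8q − 2 ⇒ q = 5/18.

2/9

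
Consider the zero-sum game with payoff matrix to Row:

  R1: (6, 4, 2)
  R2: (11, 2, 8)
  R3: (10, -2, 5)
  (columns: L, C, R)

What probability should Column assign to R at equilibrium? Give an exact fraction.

1/4

Row minima: R1 → 2, R2 → 2, R3 → -2; maximin = 2.
Column maxima: L → 11, C → 4, R → 8; minimax = 4.
2 ≠ 4, so there is no saddle point; optimal play is mixed.
R3 is strictly dominated by R2, so Row never plays it.
L is strictly dominated by C (it gives Row strictly more in every row), so Column never plays it.
On the remaining 2×2 (R1, R2 vs C, R):
Let Row play R1 with probability p. Expected payoff against C: 4p + 2(1−p) = 2p + 2; against R: 2p + 8(1−p) = −6p + 8.
Setting these equal: 2p + 2 = −6p + 8 ⇒ 8p = 6 ⇒ p = 3/4, and the value is (2)·(3/4) + 2 = 7/2.
For Column: with q = P(C), equating R1's and R2's payoffs gives 2q + 2 = −6q + 8 ⇒ q = 3/4.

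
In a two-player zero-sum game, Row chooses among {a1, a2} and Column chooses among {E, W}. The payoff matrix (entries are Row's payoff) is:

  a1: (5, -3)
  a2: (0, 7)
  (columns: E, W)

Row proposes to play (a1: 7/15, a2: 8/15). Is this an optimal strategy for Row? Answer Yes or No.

Yes

Against E this mix gives (7/15)·5 + (8/15)·0 = 7/3.
Against W this mix gives (7/15)·(-3) + (8/15)·7 = 7/3.
All of Column's active replies (E, W) yield 7/3, and no column does worse for Row. The mix makes Column indifferent and guarantees 7/3, so it is optimal.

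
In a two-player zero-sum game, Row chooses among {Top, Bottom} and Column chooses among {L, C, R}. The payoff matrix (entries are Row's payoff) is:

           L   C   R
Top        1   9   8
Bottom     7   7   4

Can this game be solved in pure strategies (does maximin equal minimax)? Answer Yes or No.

No

Row minima: Top → 1, Bottom → 4; maximin = 4.
Column maxima: L → 7, C → 9, R → 8; minimax = 7.
4 ≠ 7, so no pure-strategy equilibrium exists.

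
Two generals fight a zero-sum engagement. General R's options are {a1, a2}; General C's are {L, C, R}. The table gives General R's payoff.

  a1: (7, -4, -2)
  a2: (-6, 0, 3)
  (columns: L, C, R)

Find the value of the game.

Row minima: a1 → -4, a2 → -6; maximin = -4.
Column maxima: L → 7, C → 0, R → 3; minimax = 0.
-4 ≠ 0, so there is no saddle point; optimal play is mixed.
R is strictly dominated by C (it gives General R strictly more in every row), so General C never plays it.
On the remaining 2×2 (a1, a2 vs L, C):
Let General R play a1 with probability p. Expected payoff against L: 7p + (-6)(1−p) = 13p − 6; against C: (-4)p + 0(1−p) = −4p.
Setting these equal: 13p − 6 = −4p ⇒ 17p = 6 ⇒ p = 6/17, and the value is (13)·(6/17) − 6 = -24/17.
For General C: with q = P(L), equating a1's and a2's payoffs gives 11q − 4 = −6q ⇒ q = 4/17.

-24/17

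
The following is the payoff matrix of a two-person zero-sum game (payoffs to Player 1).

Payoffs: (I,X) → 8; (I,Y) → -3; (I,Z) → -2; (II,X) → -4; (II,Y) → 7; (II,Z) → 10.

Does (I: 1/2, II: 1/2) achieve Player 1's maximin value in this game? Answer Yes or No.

Against X this mix gives (1/2)·8 + (1/2)·(-4) = 2.
Against Y this mix gives (1/2)·(-3) + (1/2)·7 = 2.
Against Z this mix gives (1/2)·(-2) + (1/2)·10 = 4.
All of Player 2's active replies (X, Y) yield 2, and no column does worse for Player 1. The mix makes Player 2 indifferent and guarantees 2, so it is optimal.

Yes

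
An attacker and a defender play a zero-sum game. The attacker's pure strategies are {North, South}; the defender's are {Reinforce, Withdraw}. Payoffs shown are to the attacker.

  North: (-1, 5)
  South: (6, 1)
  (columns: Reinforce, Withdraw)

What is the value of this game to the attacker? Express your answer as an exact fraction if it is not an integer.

31/11

Row minima: North → -1, South → 1; maximin = 1.
Column maxima: Reinforce → 6, Withdraw → 5; minimax = 5.
1 ≠ 5, so there is no saddle point; optimal play is mixed.
Let the attacker play North with probability p. Expected payoff against Reinforce: (-1)p + 6(1−p) = −7p + 6; against Withdraw: 5p + 1(1−p) = 4p + 1.
Setting these equal: −7p + 6 = 4p + 1 ⇒ −11p = -5 ⇒ p = 5/11, and the value is (-7)·(5/11) + 6 = 31/11.
For the defender: with q = P(Reinforce), equating North's and South's payoffs gives −6q + 5 = 5q + 1 ⇒ q = 4/11.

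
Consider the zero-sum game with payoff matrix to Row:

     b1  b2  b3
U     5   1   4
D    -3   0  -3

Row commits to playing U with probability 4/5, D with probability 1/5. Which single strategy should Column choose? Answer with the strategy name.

b2

If Column plays b1, Row's expected payoff is (4/5)·5 + (1/5)·(-3) = 17/5.
If Column plays b2, Row's expected payoff is (4/5)·1 + (1/5)·0 = 4/5.
If Column plays b3, Row's expected payoff is (4/5)·4 + (1/5)·(-3) = 13/5.
Column minimizes Row's payoff; the smallest is 4/5, so the best response is b2.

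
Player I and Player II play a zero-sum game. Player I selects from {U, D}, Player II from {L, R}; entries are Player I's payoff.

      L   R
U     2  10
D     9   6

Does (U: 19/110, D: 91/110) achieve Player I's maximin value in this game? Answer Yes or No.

Against L this mix gives (19/110)·2 + (91/110)·9 = 857/110.
Against R this mix gives (19/110)·10 + (91/110)·6 = 368/55.
Player II will play R, holding Player I to 368/55. Shifting weight toward the row that does better against R would raise this floor (the equalizing mix achieves 78/11 against both R and L), so the proposed strategy is not optimal.

No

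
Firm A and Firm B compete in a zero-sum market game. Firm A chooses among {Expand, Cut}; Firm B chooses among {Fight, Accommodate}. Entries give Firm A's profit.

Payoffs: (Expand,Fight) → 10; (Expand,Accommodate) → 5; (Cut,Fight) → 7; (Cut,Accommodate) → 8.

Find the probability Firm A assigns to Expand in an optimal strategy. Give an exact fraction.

Row minima: Expand → 5, Cut → 7; maximin = 7.
Column maxima: Fight → 10, Accommodate → 8; minimax = 8.
7 ≠ 8, so there is no saddle point; optimal play is mixed.
Let Firm A play Expand with probability p. Expected payoff against Fight: 10p + 7(1−p) = 3p + 7; against Accommodate: 5p + 8(1−p) = −3p + 8.
Setting these equal: 3p + 7 = −3p + 8 ⇒ 6p = 1 ⇒ p = 1/6, and the value is (3)·(1/6) + 7 = 15/2.
For Firm B: with q = P(Fight), equating Expand's and Cut's payoffs gives 5q + 5 = −q + 8 ⇒ q = 1/2.

1/6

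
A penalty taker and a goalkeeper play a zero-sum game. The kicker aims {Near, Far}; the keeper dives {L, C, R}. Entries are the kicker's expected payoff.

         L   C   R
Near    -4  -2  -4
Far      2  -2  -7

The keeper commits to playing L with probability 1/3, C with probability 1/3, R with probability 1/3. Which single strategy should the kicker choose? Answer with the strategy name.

Expected payoff of Near: (1/3)·(-4) + (1/3)·(-2) + (1/3)·(-4) = -10/3.
Expected payoff of Far: (1/3)·2 + (1/3)·(-2) + (1/3)·(-7) = -7/3.
The largest is -7/3, so the kicker's best response is Far.

Far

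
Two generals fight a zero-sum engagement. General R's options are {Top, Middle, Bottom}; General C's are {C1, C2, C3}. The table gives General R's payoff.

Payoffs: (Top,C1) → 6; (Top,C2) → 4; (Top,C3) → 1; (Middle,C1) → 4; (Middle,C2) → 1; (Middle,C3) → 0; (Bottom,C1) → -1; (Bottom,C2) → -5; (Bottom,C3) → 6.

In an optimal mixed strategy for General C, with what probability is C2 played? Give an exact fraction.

5/14

Row minima: Top → 1, Middle → 0, Bottom → -5; maximin = 1.
Column maxima: C1 → 6, C2 → 4, C3 → 6; minimax = 4.
1 ≠ 4, so there is no saddle point; optimal play is mixed.
Middle is strictly dominated by Top, so General R never plays it.
C1 is strictly dominated by C2 (it gives General R strictly more in every row), so General C never plays it.
On the remaining 2×2 (Top, Bottom vs C2, C3):
Let General R play Top with probability p. Expected payoff against C2: 4p + (-5)(1−p) = 9p − 5; against C3: 1p + 6(1−p) = −5p + 6.
Setting these equal: 9p − 5 = −5p + 6 ⇒ 14p = 11 ⇒ p = 11/14, and the value is (9)·(11/14) − 5 = 29/14.
For General C: with q = P(C2), equating Top's and Bottom's payoffs gives 3q + 1 = −11q + 6 ⇒ q = 5/14.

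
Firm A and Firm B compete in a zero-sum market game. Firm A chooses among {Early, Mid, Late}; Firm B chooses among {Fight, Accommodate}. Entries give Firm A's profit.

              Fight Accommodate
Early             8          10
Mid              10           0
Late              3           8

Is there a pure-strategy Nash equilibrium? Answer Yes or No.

Row minima: Early → 8, Mid → 0, Late → 3; maximin = 8.
Column maxima: Fight → 10, Accommodate → 10; minimax = 10.
8 ≠ 10, so no pure-strategy equilibrium exists.

No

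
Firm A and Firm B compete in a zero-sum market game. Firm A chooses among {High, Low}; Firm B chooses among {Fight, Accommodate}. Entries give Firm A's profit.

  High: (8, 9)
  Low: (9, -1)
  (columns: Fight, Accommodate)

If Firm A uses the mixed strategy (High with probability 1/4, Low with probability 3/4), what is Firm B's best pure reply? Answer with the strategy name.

If Firm B plays Fight, Firm A's expected payoff is (1/4)·8 + (3/4)·9 = 35/4.
If Firm B plays Accommodate, Firm A's expected payoff is (1/4)·9 + (3/4)·(-1) = 3/2.
Firm B minimizes Firm A's payoff; the smallest is 3/2, so the best response is Accommodate.

Accommodate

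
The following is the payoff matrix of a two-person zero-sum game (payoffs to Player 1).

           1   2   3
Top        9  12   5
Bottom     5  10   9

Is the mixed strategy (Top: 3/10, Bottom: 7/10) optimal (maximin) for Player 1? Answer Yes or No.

Against 1 this mix gives (3/10)·9 + (7/10)·5 = 31/5.
Against 2 this mix gives (3/10)·12 + (7/10)·10 = 53/5.
Against 3 this mix gives (3/10)·5 + (7/10)·9 = 39/5.
Player 2 will play 1, holding Player 1 to 31/5. Shifting weight toward the row that does better against 1 would raise this floor (the equalizing mix achieves 7 against both 1 and 3), so the proposed strategy is not optimal.

No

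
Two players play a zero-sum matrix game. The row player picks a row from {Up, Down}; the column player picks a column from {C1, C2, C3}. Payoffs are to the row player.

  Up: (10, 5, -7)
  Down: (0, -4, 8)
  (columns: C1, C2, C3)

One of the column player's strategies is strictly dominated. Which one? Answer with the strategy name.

C2 holds the row player's payoff strictly below C1 in every row: 5 < 10, -4 < 0.
So C1 is strictly dominated for the column player.

C1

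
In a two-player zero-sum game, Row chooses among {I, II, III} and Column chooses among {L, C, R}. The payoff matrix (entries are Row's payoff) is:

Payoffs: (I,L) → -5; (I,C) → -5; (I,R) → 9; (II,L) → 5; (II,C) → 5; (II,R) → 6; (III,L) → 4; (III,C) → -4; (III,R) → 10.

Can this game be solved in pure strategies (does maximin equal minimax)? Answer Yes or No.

Yes

Row minima: I → -5, II → 5, III → -4; maximin = 5.
Column maxima: L → 5, C → 5, R → 10; minimax = 5.
maximin = minimax = 5, so a saddle point exists.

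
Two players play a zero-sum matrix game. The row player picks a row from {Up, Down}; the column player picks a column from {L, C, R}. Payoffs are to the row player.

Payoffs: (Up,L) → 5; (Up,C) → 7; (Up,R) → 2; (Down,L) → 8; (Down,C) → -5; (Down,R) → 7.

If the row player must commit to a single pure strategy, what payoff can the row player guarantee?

Row minima: Up → 2, Down → -5.
The best of these is 2.

2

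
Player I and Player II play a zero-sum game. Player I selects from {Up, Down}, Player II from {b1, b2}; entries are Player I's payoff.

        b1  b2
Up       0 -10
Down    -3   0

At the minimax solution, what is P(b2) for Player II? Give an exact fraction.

3/13

Row minima: Up → -10, Down → -3; maximin = -3.
Column maxima: b1 → 0, b2 → 0; minimax = 0.
-3 ≠ 0, so there is no saddle point; optimal play is mixed.
Let Player I play Up with probability p. Expected payoff against b1: 0p + (-3)(1−p) = 3p − 3; against b2: (-10)p + 0(1−p) = −10p.
Setting these equal: 3p − 3 = −10p ⇒ 13p = 3 ⇒ p = 3/13, and the value is (3)·(3/13) − 3 = -30/13.
For Player II: with q = P(b1), equating Up's and Down's payoffs gives 10q − 10 = −3q ⇒ q = 10/13.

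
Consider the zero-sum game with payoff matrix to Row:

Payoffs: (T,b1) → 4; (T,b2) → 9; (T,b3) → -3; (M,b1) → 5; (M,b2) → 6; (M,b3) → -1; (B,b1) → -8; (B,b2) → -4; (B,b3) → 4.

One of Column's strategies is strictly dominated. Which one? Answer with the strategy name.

b2

b1 holds Row's payoff strictly below b2 in every row: 4 < 9, 5 < 6, -8 < -4.
So b2 is strictly dominated for Column.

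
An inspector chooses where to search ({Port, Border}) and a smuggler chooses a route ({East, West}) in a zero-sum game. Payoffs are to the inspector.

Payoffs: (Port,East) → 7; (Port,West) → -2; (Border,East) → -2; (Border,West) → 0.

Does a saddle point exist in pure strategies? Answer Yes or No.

No

Row minima: Port → -2, Border → -2; maximin = -2.
Column maxima: East → 7, West → 0; minimax = 0.
-2 ≠ 0, so no pure-strategy equilibrium exists.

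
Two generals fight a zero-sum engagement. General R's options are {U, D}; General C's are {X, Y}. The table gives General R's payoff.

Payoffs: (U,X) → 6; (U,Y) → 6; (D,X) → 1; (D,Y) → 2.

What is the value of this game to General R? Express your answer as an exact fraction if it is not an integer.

Row minima: U → 6, D → 1; maximin = 6.
Column maxima: X → 6, Y → 6; minimax = 6.
Since maximin = minimax = 6, there is a saddle point and the value is 6.

6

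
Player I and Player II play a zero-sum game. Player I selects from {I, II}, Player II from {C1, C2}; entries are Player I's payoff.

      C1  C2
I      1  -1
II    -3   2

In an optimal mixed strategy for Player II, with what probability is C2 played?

Row minima: I → -1, II → -3; maximin = -1.
Column maxima: C1 → 1, C2 → 2; minimax = 1.
-1 ≠ 1, so there is no saddle point; optimal play is mixed.
Let Player I play I with probability p. Expected payoff against C1: 1p + (-3)(1−p) = 4p − 3; against C2: (-1)p + 2(1−p) = −3p + 2.
Setting these equal: 4p − 3 = −3p + 2 ⇒ 7p = 5 ⇒ p = 5/7, and the value is (4)·(5/7) − 3 = -1/7.
For Player II: with q = P(C1), equating I's and II's payoffs gives 2q − 1 = −5q + 2 ⇒ q = 3/7.

4/7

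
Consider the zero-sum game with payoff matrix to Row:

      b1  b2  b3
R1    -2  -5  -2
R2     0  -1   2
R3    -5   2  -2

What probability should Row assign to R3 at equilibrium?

Row minima: R1 → -5, R2 → -1, R3 → -5; maximin = -1.
Column maxima: b1 → 0, b2 → 2, b3 → 2; minimax = 0.
-1 ≠ 0, so there is no saddle point; optimal play is mixed.
R1 is strictly dominated by R2, so Row never plays it.
With R1 eliminated, b3 is strictly dominated by b1 (it gives Row strictly more in every remaining row), so Column never plays it.
On the remaining 2×2 (R2, R3 vs b1, b2):
Let Row play R2 with probability p. Expected payoff against b1: 0p + (-5)(1−p) = 5p − 5; against b2: (-1)p + 2(1−p) = −3p + 2.
Setting these equal: 5p − 5 = −3p + 2 ⇒ 8p = 7 ⇒ p = 7/8, and the value is (5)·(7/8) − 5 = -5/8.
For Column: with q = P(b1), equating R2's and R3's payoffs gives q − 1 = −7q + 2 ⇒ q = 3/8.

1/8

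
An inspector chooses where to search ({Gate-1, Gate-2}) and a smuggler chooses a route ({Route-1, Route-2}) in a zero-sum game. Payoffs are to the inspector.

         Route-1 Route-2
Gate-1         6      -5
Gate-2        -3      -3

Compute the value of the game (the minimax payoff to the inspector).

Row minima: Gate-1 → -5, Gate-2 → -3; maximin = -3.
Column maxima: Route-1 → 6, Route-2 → -3; minimax = -3.
Since maximin = minimax = -3, there is a saddle point and the value is -3.

-3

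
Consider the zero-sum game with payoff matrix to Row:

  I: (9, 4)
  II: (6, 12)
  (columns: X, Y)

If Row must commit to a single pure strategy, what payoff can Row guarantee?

6

Row minima: I → 4, II → 6.
The best of these is 6.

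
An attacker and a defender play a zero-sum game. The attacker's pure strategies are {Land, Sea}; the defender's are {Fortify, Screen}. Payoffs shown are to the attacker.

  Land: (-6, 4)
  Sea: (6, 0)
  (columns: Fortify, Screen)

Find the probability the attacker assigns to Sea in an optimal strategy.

Row minima: Land → -6, Sea → 0; maximin = 0.
Column maxima: Fortify → 6, Screen → 4; minimax = 4.
0 ≠ 4, so there is no saddle point; optimal play is mixed.
Let the attacker play Land with probability p. Expected payoff against Fortify: (-6)p + 6(1−p) = −12p + 6; against Screen: 4p + 0(1−p) = 4p.
Setting these equal: −12p + 6 = 4p ⇒ −16p = -6 ⇒ p = 3/8, and the value is (-12)·(3/8) + 6 = 3/2.
For the defender: with q = P(Fortify), equating Land's and Sea's payoffs gives −10q + 4 = 6q ⇒ q = 1/4.

5/8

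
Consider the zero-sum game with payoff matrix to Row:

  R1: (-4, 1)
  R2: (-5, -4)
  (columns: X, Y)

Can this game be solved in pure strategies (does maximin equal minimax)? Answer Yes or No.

Row minima: R1 → -4, R2 → -5; maximin = -4.
Column maxima: X → -4, Y → 1; minimax = -4.
maximin = minimax = -4, so a saddle point exists.

Yes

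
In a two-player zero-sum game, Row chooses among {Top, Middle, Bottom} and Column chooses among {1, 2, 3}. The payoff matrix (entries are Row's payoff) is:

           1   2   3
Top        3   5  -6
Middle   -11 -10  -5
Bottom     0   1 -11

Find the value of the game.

-27/5

Row minima: Top → -6, Middle → -11, Bottom → -11; maximin = -6.
Column maxima: 1 → 3, 2 → 5, 3 → -5; minimax = -5.
-6 ≠ -5, so there is no saddle point; optimal play is mixed.
Bottom is strictly dominated by Top, so Row never plays it.
2 is strictly dominated by 1 (it gives Row strictly more in every row), so Column never plays it.
On the remaining 2×2 (Top, Middle vs 1, 3):
Let Row play Top with probability p. Expected payoff against 1: 3p + (-11)(1−p) = 14p − 11; against 3: (-6)p + (-5)(1−p) = −p − 5.
Setting these equal: 14p − 11 = −p − 5 ⇒ 15p = 6 ⇒ p = 2/5, and the value is (14)·(2/5) − 11 = -27/5.
For Column: with q = P(1), equating Top's and Middle's payoffs gives 9q − 6 = −6q − 5 ⇒ q = 1/15.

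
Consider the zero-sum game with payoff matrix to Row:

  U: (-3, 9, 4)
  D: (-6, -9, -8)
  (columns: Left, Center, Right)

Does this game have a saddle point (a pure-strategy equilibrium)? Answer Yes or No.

Yes

Row minima: U → -3, D → -9; maximin = -3.
Column maxima: Left → -3, Center → 9, Right → 4; minimax = -3.
maximin = minimax = -3, so a saddle point exists.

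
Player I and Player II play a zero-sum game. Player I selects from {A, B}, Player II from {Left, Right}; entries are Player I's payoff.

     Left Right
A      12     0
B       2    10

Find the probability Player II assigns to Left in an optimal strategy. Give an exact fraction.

1/2

Row minima: A → 0, B → 2; maximin = 2.
Column maxima: Left → 12, Right → 10; minimax = 10.
2 ≠ 10, so there is no saddle point; optimal play is mixed.
Let Player I play A with probability p. Expected payoff against Left: 12p + 2(1−p) = 10p + 2; against Right: 0p + 10(1−p) = −10p + 10.
Setting these equal: 10p + 2 = −10p + 10 ⇒ 20p = 8 ⇒ p = 2/5, and the value is (10)·(2/5) + 2 = 6.
For Player II: with q = P(Left), equating A's and B's payoffs gives 12q = −8q + 10 ⇒ q = 1/2.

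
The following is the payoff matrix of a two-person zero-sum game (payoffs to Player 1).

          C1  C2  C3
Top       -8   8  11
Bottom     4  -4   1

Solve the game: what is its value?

Row minima: Top → -8, Bottom → -4; maximin = -4.
Column maxima: C1 → 4, C2 → 8, C3 → 11; minimax = 4.
-4 ≠ 4, so there is no saddle point; optimal play is mixed.
C3 is strictly dominated by C2 (it gives Player 1 strictly more in every row), so Player 2 never plays it.
On the remaining 2×2 (Top, Bottom vs C1, C2):
Let Player 1 play Top with probability p. Expected payoff against C1: (-8)p + 4(1−p) = −12p + 4; against C2: 8p + (-4)(1−p) = 12p − 4.
Setting these equal: −12p + 4 = 12p − 4 ⇒ −24p = -8 ⇒ p = 1/3, and the value is (-12)·(1/3) + 4 = 0.
For Player 2: with q = P(C1), equating Top's and Bottom's payoffs gives −16q + 8 = 8q − 4 ⇒ q = 1/2.

0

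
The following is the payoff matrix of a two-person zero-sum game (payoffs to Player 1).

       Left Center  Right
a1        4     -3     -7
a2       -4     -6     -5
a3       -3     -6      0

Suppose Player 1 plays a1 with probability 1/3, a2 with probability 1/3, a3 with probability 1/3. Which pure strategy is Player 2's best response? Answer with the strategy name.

Center

If Player 2 plays Left, Player 1's expected payoff is (1/3)·4 + (1/3)·(-4) + (1/3)·(-3) = -1.
If Player 2 plays Center, Player 1's expected payoff is (1/3)·(-3) + (1/3)·(-6) + (1/3)·(-6) = -5.
If Player 2 plays Right, Player 1's expected payoff is (1/3)·(-7) + (1/3)·(-5) + (1/3)·0 = -4.
Player 2 minimizes Player 1's payoff; the smallest is -5, so the best response is Center.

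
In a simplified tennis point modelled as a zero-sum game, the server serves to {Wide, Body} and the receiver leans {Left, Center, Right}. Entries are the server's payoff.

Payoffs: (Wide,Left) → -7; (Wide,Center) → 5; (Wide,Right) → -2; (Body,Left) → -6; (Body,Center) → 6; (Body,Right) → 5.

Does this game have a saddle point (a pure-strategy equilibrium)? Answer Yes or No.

Yes

Row minima: Wide → -7, Body → -6; maximin = -6.
Column maxima: Left → -6, Center → 6, Right → 5; minimax = -6.
maximin = minimax = -6, so a saddle point exists.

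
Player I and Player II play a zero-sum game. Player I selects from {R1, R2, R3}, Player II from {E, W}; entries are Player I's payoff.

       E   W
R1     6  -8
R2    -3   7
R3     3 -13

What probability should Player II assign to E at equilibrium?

Row minima: R1 → -8, R2 → -3, R3 → -13; maximin = -3.
Column maxima: E → 6, W → 7; minimax = 6.
-3 ≠ 6, so there is no saddle point; optimal play is mixed.
R3 is strictly dominated by R1, so Player I never plays it.
On the remaining 2×2 (R1, R2 vs E, W):
Let Player I play R1 with probability p. Expected payoff against E: 6p + (-3)(1−p) = 9p − 3; against W: (-8)p + 7(1−p) = −15p + 7.
Setting these equal: 9p − 3 = −15p + 7 ⇒ 24p = 10 ⇒ p = 5/12, and the value is (9)·(5/12) − 3 = 3/4.
For Player II: with q = P(E), equating R1's and R2's payoffs gives 14q − 8 = −10q + 7 ⇒ q = 5/8.

5/8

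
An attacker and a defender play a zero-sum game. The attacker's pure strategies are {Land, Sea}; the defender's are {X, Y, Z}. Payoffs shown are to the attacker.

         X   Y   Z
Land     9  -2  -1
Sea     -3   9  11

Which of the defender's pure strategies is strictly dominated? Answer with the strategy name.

Y holds the attacker's payoff strictly below Z in every row: -2 < -1, 9 < 11.
So Z is strictly dominated for the defender.

Z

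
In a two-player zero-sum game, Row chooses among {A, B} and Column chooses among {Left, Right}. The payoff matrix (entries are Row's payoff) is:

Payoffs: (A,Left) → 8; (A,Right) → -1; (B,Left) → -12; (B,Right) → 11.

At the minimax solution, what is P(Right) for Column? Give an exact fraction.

5/8

Row minima: A → -1, B → -12; maximin = -1.
Column maxima: Left → 8, Right → 11; minimax = 8.
-1 ≠ 8, so there is no saddle point; optimal play is mixed.
Let Row play A with probability p. Expected payoff against Left: 8p + (-12)(1−p) = 20p − 12; against Right: (-1)p + 11(1−p) = −12p + 11.
Setting these equal: 20p − 12 = −12p + 11 ⇒ 32p = 23 ⇒ p = 23/32, and the value is (20)·(23/32) − 12 = 19/8.
For Column: with q = P(Left), equating A's and B's payoffs gives 9q − 1 = −23q + 11 ⇒ q = 3/8.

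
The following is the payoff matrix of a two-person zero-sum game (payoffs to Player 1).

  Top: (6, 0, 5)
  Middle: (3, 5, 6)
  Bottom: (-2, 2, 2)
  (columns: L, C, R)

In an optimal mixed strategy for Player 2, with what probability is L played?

Row minima: Top → 0, Middle → 3, Bottom → -2; maximin = 3.
Column maxima: L → 6, C → 5, R → 6; minimax = 5.
3 ≠ 5, so there is no saddle point; optimal play is mixed.
Bottom is strictly dominated by Middle, so Player 1 never plays it.
With Bottom eliminated, R is strictly dominated by C (it gives Player 1 strictly more in every remaining row), so Player 2 never plays it.
On the remaining 2×2 (Top, Middle vs L, C):
Let Player 1 play Top with probability p. Expected payoff against L: 6p + 3(1−p) = 3p + 3; against C: 0p + 5(1−p) = −5p + 5.
Setting these equal: 3p + 3 = −5p + 5 ⇒ 8p = 2 ⇒ p = 1/4, and the value is (3)·(1/4) + 3 = 15/4.
For Player 2: with q = P(L), equating Top's and Middle's payoffs gives 6q = −2q + 5 ⇒ q = 5/8.

5/8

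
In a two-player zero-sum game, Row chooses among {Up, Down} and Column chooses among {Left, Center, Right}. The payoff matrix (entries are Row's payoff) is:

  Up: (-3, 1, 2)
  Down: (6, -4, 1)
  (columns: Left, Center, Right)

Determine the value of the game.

-3/7

Row minima: Up → -3, Down → -4; maximin = -3.
Column maxima: Left → 6, Center → 1, Right → 2; minimax = 1.
-3 ≠ 1, so there is no saddle point; optimal play is mixed.
Right is strictly dominated by Center (it gives Row strictly more in every row), so Column never plays it.
On the remaining 2×2 (Up, Down vs Left, Center):
Let Row play Up with probability p. Expected payoff against Left: (-3)p + 6(1−p) = −9p + 6; against Center: 1p + (-4)(1−p) = 5p − 4.
Setting these equal: −9p + 6 = 5p − 4 ⇒ −14p = -10 ⇒ p = 5/7, and the value is (-9)·(5/7) + 6 = -3/7.
For Column: with q = P(Left), equating Up's and Down's payoffs gives −4q + 1 = 10q − 4 ⇒ q = 5/14.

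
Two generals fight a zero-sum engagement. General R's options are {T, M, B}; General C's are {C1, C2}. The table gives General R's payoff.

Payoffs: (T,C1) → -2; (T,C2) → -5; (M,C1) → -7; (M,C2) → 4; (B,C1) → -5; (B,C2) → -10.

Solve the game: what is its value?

-43/14

Row minima: T → -5, M → -7, B → -10; maximin = -5.
Column maxima: C1 → -2, C2 → 4; minimax = -2.
-5 ≠ -2, so there is no saddle point; optimal play is mixed.
B is strictly dominated by T, so General R never plays it.
On the remaining 2×2 (T, M vs C1, C2):
Let General R play T with probability p. Expected payoff against C1: (-2)p + (-7)(1−p) = 5p − 7; against C2: (-5)p + 4(1−p) = −9p + 4.
Setting these equal: 5p − 7 = −9p + 4 ⇒ 14p = 11 ⇒ p = 11/14, and the value is (5)·(11/14) − 7 = -43/14.
For General C: with q = P(C1), equating T's and M's payoffs gives 3q − 5 = −11q + 4 ⇒ q = 9/14.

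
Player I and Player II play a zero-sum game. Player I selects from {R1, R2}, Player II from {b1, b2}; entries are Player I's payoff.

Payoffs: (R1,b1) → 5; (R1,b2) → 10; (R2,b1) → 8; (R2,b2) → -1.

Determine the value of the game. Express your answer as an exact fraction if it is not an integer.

Row minima: R1 → 5, R2 → -1; maximin = 5.
Column maxima: b1 → 8, b2 → 10; minimax = 8.
5 ≠ 8, so there is no saddle point; optimal play is mixed.
Let Player I play R1 with probability p. Expected payoff against b1: 5p + 8(1−p) = −3p + 8; against b2: 10p + (-1)(1−p) = 11p − 1.
Setting these equal: −3p + 8 = 11p − 1 ⇒ −14p = -9 ⇒ p = 9/14, and the value is (-3)·(9/14) + 8 = 85/14.
For Player II: with q = P(b1), equating R1's and R2's payoffs gives −5q + 10 = 9q − 1 ⇒ q = 11/14.

85/14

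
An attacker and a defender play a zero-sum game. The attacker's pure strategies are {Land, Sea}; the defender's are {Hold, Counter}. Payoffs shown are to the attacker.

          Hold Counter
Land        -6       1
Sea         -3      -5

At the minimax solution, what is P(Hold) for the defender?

2/3

Row minima: Land → -6, Sea → -5; maximin = -5.
Column maxima: Hold → -3, Counter → 1; minimax = -3.
-5 ≠ -3, so there is no saddle point; optimal play is mixed.
Let the attacker play Land with probability p. Expected payoff against Hold: (-6)p + (-3)(1−p) = −3p − 3; against Counter: 1p + (-5)(1−p) = 6p − 5.
Setting these equal: −3p − 3 = 6p − 5 ⇒ −9p = -2 ⇒ p = 2/9, and the value is (-3)·(2/9) − 3 = -11/3.
For the defender: with q = P(Hold), equating Land's and Sea's payoffs gives −7q + 1 = 2q − 5 ⇒ q = 2/3.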